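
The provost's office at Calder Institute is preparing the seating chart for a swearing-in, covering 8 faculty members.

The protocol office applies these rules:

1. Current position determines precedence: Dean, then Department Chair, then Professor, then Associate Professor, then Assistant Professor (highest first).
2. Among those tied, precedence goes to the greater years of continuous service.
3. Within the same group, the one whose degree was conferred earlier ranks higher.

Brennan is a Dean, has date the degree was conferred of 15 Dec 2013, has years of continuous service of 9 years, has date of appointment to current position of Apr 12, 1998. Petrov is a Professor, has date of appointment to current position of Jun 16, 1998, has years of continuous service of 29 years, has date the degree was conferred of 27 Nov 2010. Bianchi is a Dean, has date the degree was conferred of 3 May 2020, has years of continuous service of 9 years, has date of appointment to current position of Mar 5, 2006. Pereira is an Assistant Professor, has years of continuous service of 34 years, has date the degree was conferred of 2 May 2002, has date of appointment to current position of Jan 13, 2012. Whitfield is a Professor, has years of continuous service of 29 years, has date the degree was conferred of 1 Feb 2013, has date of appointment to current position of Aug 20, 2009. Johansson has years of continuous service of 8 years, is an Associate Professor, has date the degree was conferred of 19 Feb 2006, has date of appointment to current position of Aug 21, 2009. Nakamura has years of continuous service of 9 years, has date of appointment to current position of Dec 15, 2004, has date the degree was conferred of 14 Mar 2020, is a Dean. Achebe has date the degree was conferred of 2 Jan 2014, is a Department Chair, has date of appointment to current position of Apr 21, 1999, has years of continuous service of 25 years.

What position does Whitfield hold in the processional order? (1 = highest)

By current position: Brennan, Nakamura and Bianchi (Dean); then Achebe (Department Chair); then Petrov and Whitfield (Professor); then Johansson (Associate Professor); then Pereira (Assistant Professor).
Brennan, Nakamura and Bianchi all have years of continuous service 9 years, so the next rule applies.
Among Brennan, Nakamura and Bianchi, by date the degree was conferred (earlier first): Brennan (15 Dec 2013) before Nakamura (14 Mar 2020) before Bianchi (3 May 2020).
Petrov and Whitfield both have years of continuous service 29 years, so the next rule applies.
Among Petrov and Whitfield, by date the degree was conferred (earlier first): Petrov (27 Nov 2010) before Whitfield (1 Feb 2013).
Order: Brennan, Nakamura, Bianchi, Achebe, Petrov, Whitfield, Johansson, Pereira. So position 6.

6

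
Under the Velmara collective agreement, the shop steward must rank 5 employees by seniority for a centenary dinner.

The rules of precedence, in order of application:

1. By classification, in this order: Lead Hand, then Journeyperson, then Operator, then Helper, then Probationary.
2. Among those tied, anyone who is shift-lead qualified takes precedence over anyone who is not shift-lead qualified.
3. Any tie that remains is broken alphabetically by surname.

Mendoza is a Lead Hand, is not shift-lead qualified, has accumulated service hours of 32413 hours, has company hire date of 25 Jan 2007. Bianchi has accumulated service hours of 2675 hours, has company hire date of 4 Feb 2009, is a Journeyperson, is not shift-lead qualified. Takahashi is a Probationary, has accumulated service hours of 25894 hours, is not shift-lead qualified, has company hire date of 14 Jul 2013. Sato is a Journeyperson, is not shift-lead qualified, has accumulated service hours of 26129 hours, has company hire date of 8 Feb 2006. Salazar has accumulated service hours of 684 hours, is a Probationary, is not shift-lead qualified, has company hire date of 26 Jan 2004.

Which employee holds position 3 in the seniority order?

By classification: Mendoza (Lead Hand); then Bianchi and Sato (Journeyperson); then Salazar and Takahashi (Probationary).
Bianchi and Sato are each not shift-lead qualified, so the next rule applies.
Among Bianchi and Sato, alphabetically by surname: Bianchi before Sato.
Salazar and Takahashi are each not shift-lead qualified, so the next rule applies.
Among Salazar and Takahashi, alphabetically by surname: Salazar before Takahashi.
Order: Mendoza, Bianchi, Sato, Salazar, Takahashi.

Sato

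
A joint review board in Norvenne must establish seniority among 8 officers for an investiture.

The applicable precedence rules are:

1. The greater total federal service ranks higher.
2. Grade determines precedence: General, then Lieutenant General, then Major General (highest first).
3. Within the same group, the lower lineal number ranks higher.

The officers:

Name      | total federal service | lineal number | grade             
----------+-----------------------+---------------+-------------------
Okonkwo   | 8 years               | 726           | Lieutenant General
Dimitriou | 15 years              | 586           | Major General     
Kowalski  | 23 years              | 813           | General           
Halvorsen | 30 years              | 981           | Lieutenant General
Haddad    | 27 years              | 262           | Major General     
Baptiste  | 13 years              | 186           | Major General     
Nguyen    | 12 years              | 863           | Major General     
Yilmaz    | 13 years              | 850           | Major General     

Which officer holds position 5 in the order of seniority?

Baptiste

By total federal service (higher first): Halvorsen (30 years); then Haddad (27 years); then Kowalski (23 years); then Dimitriou (15 years); then Baptiste and Yilmaz (both 13 years); then Nguyen (12 years); then Okonkwo (8 years).
Baptiste and Yilmaz are each Major General, so the next rule applies.
Among Baptiste and Yilmaz, by lineal number (lower first): Baptiste (186) before Yilmaz (850).
Order: Halvorsen, Haddad, Kowalski, Dimitriou, Baptiste, Yilmaz, Nguyen, Okonkwo.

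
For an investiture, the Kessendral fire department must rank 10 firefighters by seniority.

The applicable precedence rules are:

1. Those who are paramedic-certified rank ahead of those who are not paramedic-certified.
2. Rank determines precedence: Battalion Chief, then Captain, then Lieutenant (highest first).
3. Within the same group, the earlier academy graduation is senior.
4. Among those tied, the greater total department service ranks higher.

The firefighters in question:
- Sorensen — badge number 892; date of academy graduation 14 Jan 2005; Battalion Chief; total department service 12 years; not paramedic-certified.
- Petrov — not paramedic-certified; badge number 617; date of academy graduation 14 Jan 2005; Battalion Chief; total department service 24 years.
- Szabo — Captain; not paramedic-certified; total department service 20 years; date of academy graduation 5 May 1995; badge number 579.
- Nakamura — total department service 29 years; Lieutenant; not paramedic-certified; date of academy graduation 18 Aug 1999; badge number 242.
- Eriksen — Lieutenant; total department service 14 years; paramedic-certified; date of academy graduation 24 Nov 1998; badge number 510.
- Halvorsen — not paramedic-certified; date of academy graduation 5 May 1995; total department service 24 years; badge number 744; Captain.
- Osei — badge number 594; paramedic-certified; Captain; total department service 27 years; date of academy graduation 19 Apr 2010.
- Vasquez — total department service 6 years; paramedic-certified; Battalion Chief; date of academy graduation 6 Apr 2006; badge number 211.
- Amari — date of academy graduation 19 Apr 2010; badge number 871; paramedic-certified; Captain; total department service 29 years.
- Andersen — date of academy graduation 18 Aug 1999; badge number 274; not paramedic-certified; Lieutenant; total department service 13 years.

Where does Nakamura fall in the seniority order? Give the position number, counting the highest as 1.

9

By the first rule: Vasquez, Amari, Osei and Eriksen (each paramedic-certified); then Petrov, Sorensen, Halvorsen, Szabo, Nakamura and Andersen (each not paramedic-certified).
Among Vasquez, Amari, Osei and Eriksen, by rank: Vasquez (Battalion Chief) before Amari and Osei (Captain) before Eriksen (Lieutenant).
Amari and Osei both have date of academy graduation 19 Apr 2010, so the next rule applies.
Among Amari and Osei, by total department service (higher first): Amari (29 years) before Osei (27 years).
Among Petrov, Sorensen, Halvorsen, Szabo, Nakamura and Andersen, by rank: Petrov and Sorensen (Battalion Chief) before Halvorsen and Szabo (Captain) before Nakamura and Andersen (Lieutenant).
Petrov and Sorensen both have date of academy graduation 14 Jan 2005, so the next rule applies.
Among Petrov and Sorensen, by total department service (higher first): Petrov (24 years) before Sorensen (12 years).
Halvorsen and Szabo both have date of academy graduation 5 May 1995, so the next rule applies.
Among Halvorsen and Szabo, by total department service (higher first): Halvorsen (24 years) before Szabo (20 years).
Nakamura and Andersen both have date of academy graduation 18 Aug 1999, so the next rule applies.
Among Nakamura and Andersen, by total department service (higher first): Nakamura (29 years) before Andersen (13 years).
Order: Vasquez, Amari, Osei, Eriksen, Petrov, Sorensen, Halvorsen, Szabo, Nakamura, Andersen. So position 9.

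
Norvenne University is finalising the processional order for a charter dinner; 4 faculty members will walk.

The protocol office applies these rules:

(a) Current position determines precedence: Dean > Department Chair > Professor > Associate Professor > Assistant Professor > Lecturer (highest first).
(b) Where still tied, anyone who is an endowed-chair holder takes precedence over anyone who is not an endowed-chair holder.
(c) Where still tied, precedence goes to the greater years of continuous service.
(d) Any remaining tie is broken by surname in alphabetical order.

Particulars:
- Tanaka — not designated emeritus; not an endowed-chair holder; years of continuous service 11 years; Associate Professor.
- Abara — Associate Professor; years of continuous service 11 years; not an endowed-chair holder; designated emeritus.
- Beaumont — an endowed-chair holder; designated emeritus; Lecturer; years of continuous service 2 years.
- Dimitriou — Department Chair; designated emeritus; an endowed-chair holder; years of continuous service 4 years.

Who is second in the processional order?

By current position: Dimitriou (Department Chair); then Abara and Tanaka (Associate Professor); then Beaumont (Lecturer).
Abara and Tanaka are each not an endowed-chair holder, so the next rule applies.
Abara and Tanaka both have years of continuous service 11 years, so the next rule applies.
Among Abara and Tanaka, alphabetically by surname: Abara before Tanaka.
Order: Dimitriou, Abara, Tanaka, Beaumont.

Abara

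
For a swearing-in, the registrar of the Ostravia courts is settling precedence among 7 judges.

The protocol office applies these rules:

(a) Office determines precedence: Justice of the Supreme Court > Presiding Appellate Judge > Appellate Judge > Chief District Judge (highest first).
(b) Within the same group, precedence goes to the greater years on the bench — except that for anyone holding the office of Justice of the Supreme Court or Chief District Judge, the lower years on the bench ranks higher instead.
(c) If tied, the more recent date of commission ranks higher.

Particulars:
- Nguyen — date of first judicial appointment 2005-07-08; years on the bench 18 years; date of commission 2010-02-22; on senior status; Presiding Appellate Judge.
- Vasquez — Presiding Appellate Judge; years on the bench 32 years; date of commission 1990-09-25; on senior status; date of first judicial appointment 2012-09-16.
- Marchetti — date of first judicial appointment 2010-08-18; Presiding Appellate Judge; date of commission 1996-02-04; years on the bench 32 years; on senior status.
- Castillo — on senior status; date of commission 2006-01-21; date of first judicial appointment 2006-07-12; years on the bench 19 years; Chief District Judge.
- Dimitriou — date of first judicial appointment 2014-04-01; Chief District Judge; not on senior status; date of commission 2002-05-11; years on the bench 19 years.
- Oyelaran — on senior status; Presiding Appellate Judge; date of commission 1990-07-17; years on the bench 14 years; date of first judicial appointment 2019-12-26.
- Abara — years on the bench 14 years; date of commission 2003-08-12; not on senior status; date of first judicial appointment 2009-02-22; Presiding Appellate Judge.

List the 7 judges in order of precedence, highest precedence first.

Marchetti, Vasquez, Nguyen, Abara, Oyelaran, Castillo, Dimitriou

By office: Marchetti, Vasquez, Nguyen, Abara and Oyelaran (Presiding Appellate Judge); then Castillo and Dimitriou (Chief District Judge).
Among Marchetti, Vasquez, Nguyen, Abara and Oyelaran, by years on the bench (higher first): Marchetti and Vasquez (32 years) before Nguyen (18 years) before Abara and Oyelaran (14 years).
Among Marchetti and Vasquez, by date of commission (later first): Marchetti (1996-02-04) before Vasquez (1990-09-25).
Among Abara and Oyelaran, by date of commission (later first): Abara (2003-08-12) before Oyelaran (1990-07-17).
Castillo and Dimitriou both have years on the bench 19 years, so the next rule applies.
Among Castillo and Dimitriou, by date of commission (later first): Castillo (2006-01-21) before Dimitriou (2002-05-11).
Full order: Marchetti, Vasquez, Nguyen, Abara, Oyelaran, Castillo, Dimitriou.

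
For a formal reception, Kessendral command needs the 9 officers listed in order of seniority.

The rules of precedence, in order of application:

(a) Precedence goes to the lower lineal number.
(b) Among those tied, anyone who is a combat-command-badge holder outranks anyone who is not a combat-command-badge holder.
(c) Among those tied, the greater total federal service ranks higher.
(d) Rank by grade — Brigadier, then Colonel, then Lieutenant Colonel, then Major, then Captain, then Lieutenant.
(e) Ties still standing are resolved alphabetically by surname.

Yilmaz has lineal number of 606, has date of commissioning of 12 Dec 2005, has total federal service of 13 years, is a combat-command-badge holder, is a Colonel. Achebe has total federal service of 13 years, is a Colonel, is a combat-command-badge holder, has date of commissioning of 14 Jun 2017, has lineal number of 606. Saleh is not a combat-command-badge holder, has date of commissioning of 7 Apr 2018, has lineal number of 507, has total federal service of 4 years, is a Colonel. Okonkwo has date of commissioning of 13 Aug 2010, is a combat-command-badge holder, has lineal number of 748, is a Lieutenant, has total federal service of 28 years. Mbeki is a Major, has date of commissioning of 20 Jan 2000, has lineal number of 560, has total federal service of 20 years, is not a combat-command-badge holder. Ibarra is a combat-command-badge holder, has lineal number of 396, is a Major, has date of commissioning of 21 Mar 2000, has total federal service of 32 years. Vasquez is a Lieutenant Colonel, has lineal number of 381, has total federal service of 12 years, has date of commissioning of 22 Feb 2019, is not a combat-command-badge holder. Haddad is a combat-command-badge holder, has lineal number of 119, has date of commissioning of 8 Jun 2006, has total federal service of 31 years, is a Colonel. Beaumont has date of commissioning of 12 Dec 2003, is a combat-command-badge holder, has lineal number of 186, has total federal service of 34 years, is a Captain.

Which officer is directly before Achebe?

By lineal number (lower first): Haddad (119); then Beaumont (186); then Vasquez (381); then Ibarra (396); then Saleh (507); then Mbeki (560); then Achebe and Yilmaz (both 606); then Okonkwo (748).
Achebe and Yilmaz are each a combat-command-badge holder, so the next rule applies.
Achebe and Yilmaz both have total federal service 13 years, so the next rule applies.
Achebe and Yilmaz are each Colonel, so the next rule applies.
Among Achebe and Yilmaz, alphabetically by surname: Achebe before Yilmaz.
Order: Haddad, Beaumont, Vasquez, Ibarra, Saleh, Mbeki, Achebe, Yilmaz, Okonkwo.

Mbeki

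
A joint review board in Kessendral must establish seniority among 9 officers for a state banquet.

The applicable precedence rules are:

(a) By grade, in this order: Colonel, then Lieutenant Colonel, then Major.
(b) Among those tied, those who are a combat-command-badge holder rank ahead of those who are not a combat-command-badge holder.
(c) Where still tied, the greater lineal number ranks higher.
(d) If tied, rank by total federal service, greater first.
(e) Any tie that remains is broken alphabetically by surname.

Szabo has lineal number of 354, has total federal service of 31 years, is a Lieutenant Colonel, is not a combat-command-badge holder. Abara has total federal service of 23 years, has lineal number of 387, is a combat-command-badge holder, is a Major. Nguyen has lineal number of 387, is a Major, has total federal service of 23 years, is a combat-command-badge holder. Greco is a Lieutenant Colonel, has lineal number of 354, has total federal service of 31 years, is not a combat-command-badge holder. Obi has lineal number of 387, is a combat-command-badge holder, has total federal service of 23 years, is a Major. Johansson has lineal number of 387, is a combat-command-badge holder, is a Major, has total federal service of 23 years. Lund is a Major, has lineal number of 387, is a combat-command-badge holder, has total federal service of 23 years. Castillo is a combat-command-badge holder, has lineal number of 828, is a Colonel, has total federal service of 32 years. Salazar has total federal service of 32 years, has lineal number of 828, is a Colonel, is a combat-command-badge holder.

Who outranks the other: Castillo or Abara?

By grade: Castillo and Salazar (Colonel); then Greco and Szabo (Lieutenant Colonel); then Abara, Johansson, Lund, Nguyen and Obi (Major).
Castillo and Salazar are each a combat-command-badge holder, so the next rule applies.
Castillo and Salazar both have lineal number 828, so the next rule applies.
Castillo and Salazar both have total federal service 32 years, so the next rule applies.
Among Castillo and Salazar, alphabetically by surname: Castillo before Salazar.
Greco and Szabo are each not a combat-command-badge holder, so the next rule applies.
Greco and Szabo both have lineal number 354, so the next rule applies.
Greco and Szabo both have total federal service 31 years, so the next rule applies.
Among Greco and Szabo, alphabetically by surname: Greco before Szabo.
Abara, Johansson, Lund, Nguyen and Obi are each a combat-command-badge holder, so the next rule applies.
Abara, Johansson, Lund, Nguyen and Obi all have lineal number 387, so the next rule applies.
Abara, Johansson, Lund, Nguyen and Obi all have total federal service 23 years, so the next rule applies.
Among Abara, Johansson, Lund, Nguyen and Obi, alphabetically by surname: Abara before Johansson before Lund before Nguyen before Obi.
So Castillo takes precedence.

Castillo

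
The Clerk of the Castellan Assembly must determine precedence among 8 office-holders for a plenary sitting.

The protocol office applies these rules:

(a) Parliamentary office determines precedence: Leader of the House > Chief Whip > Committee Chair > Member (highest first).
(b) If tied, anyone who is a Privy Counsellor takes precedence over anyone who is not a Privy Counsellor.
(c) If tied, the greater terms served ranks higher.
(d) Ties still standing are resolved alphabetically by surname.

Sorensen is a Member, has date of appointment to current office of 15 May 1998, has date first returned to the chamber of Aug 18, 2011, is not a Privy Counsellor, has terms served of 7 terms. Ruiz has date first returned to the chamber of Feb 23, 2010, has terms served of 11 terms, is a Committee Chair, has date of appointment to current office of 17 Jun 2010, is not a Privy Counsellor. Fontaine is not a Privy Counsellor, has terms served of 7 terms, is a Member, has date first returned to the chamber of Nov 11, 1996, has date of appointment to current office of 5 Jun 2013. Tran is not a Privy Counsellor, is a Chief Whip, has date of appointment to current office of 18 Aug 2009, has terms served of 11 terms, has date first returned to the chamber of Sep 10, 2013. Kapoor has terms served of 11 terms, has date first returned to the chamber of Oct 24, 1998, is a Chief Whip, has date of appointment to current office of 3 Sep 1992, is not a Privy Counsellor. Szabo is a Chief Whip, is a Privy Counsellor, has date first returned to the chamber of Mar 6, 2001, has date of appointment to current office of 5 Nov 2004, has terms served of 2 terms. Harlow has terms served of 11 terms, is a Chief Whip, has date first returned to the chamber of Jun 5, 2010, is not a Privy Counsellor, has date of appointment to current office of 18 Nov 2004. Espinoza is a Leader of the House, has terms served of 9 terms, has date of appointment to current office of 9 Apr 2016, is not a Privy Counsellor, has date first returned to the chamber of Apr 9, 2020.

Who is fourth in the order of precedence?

By parliamentary office: Espinoza (Leader of the House); then Szabo, Harlow, Kapoor and Tran (Chief Whip); then Ruiz (Committee Chair); then Fontaine and Sorensen (Member).
Among Szabo, Harlow, Kapoor and Tran, a Privy Counsellor before not a Privy Counsellor: Szabo (a Privy Counsellor) before Harlow, Kapoor and Tran (not a Privy Counsellor).
Harlow, Kapoor and Tran all have terms served 11 terms, so the next rule applies.
Among Harlow, Kapoor and Tran, alphabetically by surname: Harlow before Kapoor before Tran.
Fontaine and Sorensen are each not a Privy Counsellor, so the next rule applies.
Fontaine and Sorensen both have terms served 7 terms, so the next rule applies.
Among Fontaine and Sorensen, alphabetically by surname: Fontaine before Sorensen.
Order: Espinoza, Szabo, Harlow, Kapoor, Tran, Ruiz, Fontaine, Sorensen.

Kapoor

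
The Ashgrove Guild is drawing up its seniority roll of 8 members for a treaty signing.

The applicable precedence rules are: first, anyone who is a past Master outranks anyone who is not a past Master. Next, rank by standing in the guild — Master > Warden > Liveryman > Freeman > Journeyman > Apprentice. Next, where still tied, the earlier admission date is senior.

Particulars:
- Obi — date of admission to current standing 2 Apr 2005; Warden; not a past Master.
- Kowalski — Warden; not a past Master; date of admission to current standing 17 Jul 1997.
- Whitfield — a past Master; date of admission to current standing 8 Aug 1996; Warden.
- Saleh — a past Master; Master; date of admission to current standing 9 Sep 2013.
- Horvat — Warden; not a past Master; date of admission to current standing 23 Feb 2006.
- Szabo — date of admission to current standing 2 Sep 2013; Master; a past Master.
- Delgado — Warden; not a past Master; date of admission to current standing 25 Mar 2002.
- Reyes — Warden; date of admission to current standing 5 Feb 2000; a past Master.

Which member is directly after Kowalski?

Delgado

By the first rule: Szabo, Saleh, Whitfield and Reyes (each a past Master); then Kowalski, Delgado, Obi and Horvat (each not a past Master).
Among Szabo, Saleh, Whitfield and Reyes, by standing in the guild: Szabo and Saleh (Master) before Whitfield and Reyes (Warden).
Among Szabo and Saleh, by date of admission to current standing (earlier first): Szabo (2 Sep 2013) before Saleh (9 Sep 2013).
Among Whitfield and Reyes, by date of admission to current standing (earlier first): Whitfield (8 Aug 1996) before Reyes (5 Feb 2000).
Kowalski, Delgado, Obi and Horvat are each Warden, so the next rule applies.
Among Kowalski, Delgado, Obi and Horvat, by date of admission to current standing (earlier first): Kowalski (17 Jul 1997) before Delgado (25 Mar 2002) before Obi (2 Apr 2005) before Horvat (23 Feb 2006).
Order: Szabo, Saleh, Whitfield, Reyes, Kowalski, Delgado, Obi, Horvat.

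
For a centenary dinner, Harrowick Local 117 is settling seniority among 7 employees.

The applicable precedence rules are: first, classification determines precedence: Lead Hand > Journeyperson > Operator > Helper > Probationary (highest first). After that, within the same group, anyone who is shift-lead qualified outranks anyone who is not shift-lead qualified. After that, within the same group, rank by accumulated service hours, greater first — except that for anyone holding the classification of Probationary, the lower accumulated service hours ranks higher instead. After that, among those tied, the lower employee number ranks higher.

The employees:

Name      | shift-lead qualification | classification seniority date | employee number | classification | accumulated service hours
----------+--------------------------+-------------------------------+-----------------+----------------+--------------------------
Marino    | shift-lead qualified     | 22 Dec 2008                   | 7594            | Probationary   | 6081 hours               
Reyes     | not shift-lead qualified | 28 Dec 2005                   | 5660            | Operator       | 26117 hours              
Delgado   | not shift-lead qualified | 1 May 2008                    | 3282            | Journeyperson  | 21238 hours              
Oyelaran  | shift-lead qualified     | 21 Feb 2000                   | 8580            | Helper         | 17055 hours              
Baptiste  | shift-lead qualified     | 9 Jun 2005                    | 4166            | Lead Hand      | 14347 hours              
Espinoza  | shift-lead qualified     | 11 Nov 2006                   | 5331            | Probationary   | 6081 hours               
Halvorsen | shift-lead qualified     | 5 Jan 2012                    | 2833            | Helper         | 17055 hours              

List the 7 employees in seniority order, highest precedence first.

By classification: Baptiste (Lead Hand); then Delgado (Journeyperson); then Reyes (Operator); then Halvorsen and Oyelaran (Helper); then Espinoza and Marino (Probationary).
Halvorsen and Oyelaran are each shift-lead qualified, so the next rule applies.
Halvorsen and Oyelaran both have accumulated service hours 17055 hours, so the next rule applies.
Among Halvorsen and Oyelaran, by employee number (lower first): Halvorsen (2833) before Oyelaran (8580).
Espinoza and Marino are each shift-lead qualified, so the next rule applies.
Espinoza and Marino both have accumulated service hours 6081 hours, so the next rule applies.
Among Espinoza and Marino, by employee number (lower first): Espinoza (5331) before Marino (7594).
Full order: Baptiste, Delgado, Reyes, Halvorsen, Oyelaran, Espinoza, Marino.

Baptiste, Delgado, Reyes, Halvorsen, Oyelaran, Espinoza, Marino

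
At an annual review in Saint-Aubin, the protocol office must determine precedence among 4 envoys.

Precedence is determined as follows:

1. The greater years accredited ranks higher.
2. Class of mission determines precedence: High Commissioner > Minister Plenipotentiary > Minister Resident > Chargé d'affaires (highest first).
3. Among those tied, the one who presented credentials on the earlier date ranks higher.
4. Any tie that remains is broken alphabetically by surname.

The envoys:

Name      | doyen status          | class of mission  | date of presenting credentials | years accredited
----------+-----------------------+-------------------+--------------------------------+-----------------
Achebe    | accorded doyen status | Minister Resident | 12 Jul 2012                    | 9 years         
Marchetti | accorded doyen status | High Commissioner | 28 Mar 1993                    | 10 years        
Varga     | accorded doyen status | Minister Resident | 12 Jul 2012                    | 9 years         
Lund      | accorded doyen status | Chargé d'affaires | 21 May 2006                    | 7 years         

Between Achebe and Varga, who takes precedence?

Achebe

By years accredited (higher first): Marchetti (10 years); then Achebe and Varga (both 9 years); then Lund (7 years).
Achebe and Varga are each Minister Resident, so the next rule applies.
Achebe and Varga both have date of presenting credentials 12 Jul 2012, so the next rule applies.
Among Achebe and Varga, alphabetically by surname: Achebe before Varga.
So Achebe takes precedence.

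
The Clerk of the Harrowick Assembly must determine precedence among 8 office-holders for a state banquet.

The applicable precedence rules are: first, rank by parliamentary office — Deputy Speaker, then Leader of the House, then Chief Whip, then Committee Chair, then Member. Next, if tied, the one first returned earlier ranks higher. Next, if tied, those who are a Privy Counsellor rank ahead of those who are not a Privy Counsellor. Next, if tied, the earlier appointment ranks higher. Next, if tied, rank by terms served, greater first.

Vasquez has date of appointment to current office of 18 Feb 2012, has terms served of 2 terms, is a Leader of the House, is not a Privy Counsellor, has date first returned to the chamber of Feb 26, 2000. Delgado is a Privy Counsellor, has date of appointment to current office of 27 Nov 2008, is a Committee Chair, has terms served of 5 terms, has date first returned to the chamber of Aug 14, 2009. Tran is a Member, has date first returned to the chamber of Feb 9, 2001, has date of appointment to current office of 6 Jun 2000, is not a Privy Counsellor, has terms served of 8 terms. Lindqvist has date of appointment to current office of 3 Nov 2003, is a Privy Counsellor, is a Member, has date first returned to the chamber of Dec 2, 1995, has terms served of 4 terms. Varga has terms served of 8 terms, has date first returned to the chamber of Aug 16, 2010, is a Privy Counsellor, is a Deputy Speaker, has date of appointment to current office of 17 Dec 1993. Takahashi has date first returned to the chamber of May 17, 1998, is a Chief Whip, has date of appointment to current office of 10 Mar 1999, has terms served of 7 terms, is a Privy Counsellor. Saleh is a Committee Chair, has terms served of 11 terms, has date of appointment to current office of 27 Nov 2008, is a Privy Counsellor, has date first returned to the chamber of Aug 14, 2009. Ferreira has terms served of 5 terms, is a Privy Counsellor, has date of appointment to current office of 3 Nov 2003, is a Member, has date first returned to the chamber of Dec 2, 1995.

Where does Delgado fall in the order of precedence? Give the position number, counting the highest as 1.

5

By parliamentary office: Varga (Deputy Speaker); then Vasquez (Leader of the House); then Takahashi (Chief Whip); then Saleh and Delgado (Committee Chair); then Ferreira, Lindqvist and Tran (Member).
Saleh and Delgado both have date first returned to the chamber Aug 14, 2009, so the next rule applies.
Saleh and Delgado are each a Privy Counsellor, so the next rule applies.
Saleh and Delgado both have date of appointment to current office 27 Nov 2008, so the next rule applies.
Among Saleh and Delgado, by terms served (higher first): Saleh (11 terms) before Delgado (5 terms).
Among Ferreira, Lindqvist and Tran, by date first returned to the chamber (earlier first): Ferreira and Lindqvist (Dec 2, 1995) before Tran (Feb 9, 2001).
Ferreira and Lindqvist are each a Privy Counsellor, so the next rule applies.
Ferreira and Lindqvist both have date of appointment to current office 3 Nov 2003, so the next rule applies.
Among Ferreira and Lindqvist, by terms served (higher first): Ferreira (5 terms) before Lindqvist (4 terms).
Order: Varga, Vasquez, Takahashi, Saleh, Delgado, Ferreira, Lindqvist, Tran. So position 5.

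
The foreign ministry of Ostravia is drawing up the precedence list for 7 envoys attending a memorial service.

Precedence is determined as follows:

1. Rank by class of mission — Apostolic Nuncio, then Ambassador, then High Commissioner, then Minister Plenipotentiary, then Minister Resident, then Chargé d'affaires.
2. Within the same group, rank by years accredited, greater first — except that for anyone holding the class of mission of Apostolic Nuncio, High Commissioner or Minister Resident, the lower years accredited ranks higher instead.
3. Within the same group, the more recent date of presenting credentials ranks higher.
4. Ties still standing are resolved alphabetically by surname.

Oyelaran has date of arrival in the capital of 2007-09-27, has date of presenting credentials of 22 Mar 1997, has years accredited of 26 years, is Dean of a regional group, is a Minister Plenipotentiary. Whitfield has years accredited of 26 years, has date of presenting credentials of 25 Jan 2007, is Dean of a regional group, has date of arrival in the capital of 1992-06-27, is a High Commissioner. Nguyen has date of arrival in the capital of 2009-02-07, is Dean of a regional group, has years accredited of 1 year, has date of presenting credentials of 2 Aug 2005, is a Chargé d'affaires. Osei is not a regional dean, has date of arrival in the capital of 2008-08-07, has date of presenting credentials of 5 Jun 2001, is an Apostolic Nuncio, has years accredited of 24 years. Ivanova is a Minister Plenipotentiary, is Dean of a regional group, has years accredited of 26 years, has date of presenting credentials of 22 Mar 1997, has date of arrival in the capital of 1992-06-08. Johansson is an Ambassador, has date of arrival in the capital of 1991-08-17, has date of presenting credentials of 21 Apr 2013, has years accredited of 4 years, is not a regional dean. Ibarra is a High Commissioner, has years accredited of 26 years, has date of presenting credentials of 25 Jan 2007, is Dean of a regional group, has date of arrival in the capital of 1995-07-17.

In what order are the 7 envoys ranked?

By class of mission: Osei (Apostolic Nuncio); then Johansson (Ambassador); then Ibarra and Whitfield (High Commissioner); then Ivanova and Oyelaran (Minister Plenipotentiary); then Nguyen (Chargé d'affaires).
Ibarra and Whitfield both have years accredited 26 years, so the next rule applies.
Ibarra and Whitfield both have date of presenting credentials 25 Jan 2007, so the next rule applies.
Among Ibarra and Whitfield, alphabetically by surname: Ibarra before Whitfield.
Ivanova and Oyelaran both have years accredited 26 years, so the next rule applies.
Ivanova and Oyelaran both have date of presenting credentials 22 Mar 1997, so the next rule applies.
Among Ivanova and Oyelaran, alphabetically by surname: Ivanova before Oyelaran.
Full order: Osei, Johansson, Ibarra, Whitfield, Ivanova, Oyelaran, Nguyen.

Osei, Johansson, Ibarra, Whitfield, Ivanova, Oyelaran, Nguyen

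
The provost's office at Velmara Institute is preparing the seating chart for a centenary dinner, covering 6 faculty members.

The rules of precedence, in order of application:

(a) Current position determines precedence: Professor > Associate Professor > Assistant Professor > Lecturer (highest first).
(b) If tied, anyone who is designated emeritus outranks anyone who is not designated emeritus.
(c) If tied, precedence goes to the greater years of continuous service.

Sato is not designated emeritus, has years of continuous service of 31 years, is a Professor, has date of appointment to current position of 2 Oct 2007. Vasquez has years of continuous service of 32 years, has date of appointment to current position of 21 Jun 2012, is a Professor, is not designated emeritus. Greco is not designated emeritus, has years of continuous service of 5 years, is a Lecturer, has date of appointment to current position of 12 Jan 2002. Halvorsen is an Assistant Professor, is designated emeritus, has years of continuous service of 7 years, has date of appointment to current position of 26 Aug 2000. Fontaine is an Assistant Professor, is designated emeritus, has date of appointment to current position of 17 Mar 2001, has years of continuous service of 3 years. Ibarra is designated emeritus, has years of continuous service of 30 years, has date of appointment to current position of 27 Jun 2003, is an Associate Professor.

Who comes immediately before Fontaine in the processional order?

Halvorsen

By current position: Vasquez and Sato (Professor); then Ibarra (Associate Professor); then Halvorsen and Fontaine (Assistant Professor); then Greco (Lecturer).
Vasquez and Sato are each not designated emeritus, so the next rule applies.
Among Vasquez and Sato, by years of continuous service (higher first): Vasquez (32 years) before Sato (31 years).
Halvorsen and Fontaine are each designated emeritus, so the next rule applies.
Among Halvorsen and Fontaine, by years of continuous service (higher first): Halvorsen (7 years) before Fontaine (3 years).
Order: Vasquez, Sato, Ibarra, Halvorsen, Fontaine, Greco.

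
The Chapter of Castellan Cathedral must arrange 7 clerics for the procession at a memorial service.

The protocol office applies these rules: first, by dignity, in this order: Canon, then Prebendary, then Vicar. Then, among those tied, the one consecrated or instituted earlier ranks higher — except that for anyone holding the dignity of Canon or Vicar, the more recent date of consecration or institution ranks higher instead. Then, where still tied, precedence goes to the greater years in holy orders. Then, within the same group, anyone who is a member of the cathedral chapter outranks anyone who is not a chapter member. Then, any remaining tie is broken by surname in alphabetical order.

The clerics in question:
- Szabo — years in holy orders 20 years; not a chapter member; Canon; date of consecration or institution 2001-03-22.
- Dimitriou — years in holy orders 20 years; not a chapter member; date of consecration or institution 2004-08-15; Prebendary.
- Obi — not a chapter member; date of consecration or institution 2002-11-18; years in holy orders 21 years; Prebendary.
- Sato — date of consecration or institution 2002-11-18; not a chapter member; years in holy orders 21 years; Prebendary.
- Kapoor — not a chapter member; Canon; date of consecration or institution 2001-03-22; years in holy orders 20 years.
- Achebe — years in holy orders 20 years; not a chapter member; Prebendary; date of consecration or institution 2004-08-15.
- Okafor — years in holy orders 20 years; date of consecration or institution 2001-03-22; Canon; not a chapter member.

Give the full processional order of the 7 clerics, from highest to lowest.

By dignity: Kapoor, Okafor and Szabo (Canon); then Obi, Sato, Achebe and Dimitriou (Prebendary).
Kapoor, Okafor and Szabo all have date of consecration or institution 2001-03-22, so the next rule applies.
Kapoor, Okafor and Szabo all have years in holy orders 20 years, so the next rule applies.
Kapoor, Okafor and Szabo are each not a chapter member, so the next rule applies.
Among Kapoor, Okafor and Szabo, alphabetically by surname: Kapoor before Okafor before Szabo.
Among Obi, Sato, Achebe and Dimitriou, by date of consecration or institution (earlier first): Obi and Sato (2002-11-18) before Achebe and Dimitriou (2004-08-15).
Obi and Sato both have years in holy orders 21 years, so the next rule applies.
Obi and Sato are each not a chapter member, so the next rule applies.
Among Obi and Sato, alphabetically by surname: Obi before Sato.
Achebe and Dimitriou both have years in holy orders 20 years, so the next rule applies.
Achebe and Dimitriou are each not a chapter member, so the next rule applies.
Among Achebe and Dimitriou, alphabetically by surname: Achebe before Dimitriou.
Full order: Kapoor, Okafor, Szabo, Obi, Sato, Achebe, Dimitriou.

Kapoor, Okafor, Szabo, Obi, Sato, Achebe, Dimitriou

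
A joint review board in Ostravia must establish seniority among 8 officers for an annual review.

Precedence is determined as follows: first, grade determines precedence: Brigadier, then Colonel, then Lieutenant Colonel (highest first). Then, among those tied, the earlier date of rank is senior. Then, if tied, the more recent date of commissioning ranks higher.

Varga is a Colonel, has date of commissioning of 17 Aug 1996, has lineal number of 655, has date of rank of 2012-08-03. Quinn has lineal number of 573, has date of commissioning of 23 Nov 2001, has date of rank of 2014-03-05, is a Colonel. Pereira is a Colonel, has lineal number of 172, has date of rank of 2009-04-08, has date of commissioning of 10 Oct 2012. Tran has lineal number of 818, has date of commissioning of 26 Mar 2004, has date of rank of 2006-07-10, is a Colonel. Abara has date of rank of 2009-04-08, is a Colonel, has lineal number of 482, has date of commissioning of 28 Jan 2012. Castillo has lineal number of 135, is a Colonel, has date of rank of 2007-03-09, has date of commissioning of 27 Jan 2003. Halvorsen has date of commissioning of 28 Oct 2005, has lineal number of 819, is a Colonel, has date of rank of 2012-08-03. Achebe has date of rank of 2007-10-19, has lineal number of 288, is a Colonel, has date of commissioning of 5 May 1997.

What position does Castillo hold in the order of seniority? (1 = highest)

By grade: Tran, Castillo, Achebe, Pereira, Abara, Halvorsen, Varga and Quinn (Colonel).
Among Tran, Castillo, Achebe, Pereira, Abara, Halvorsen, Varga and Quinn, by date of rank (earlier first): Tran (2006-07-10) before Castillo (2007-03-09) before Achebe (2007-10-19) before Pereira and Abara (2009-04-08) before Halvorsen and Varga (2012-08-03) before Quinn (2014-03-05).
Among Pereira and Abara, by date of commissioning (later first): Pereira (10 Oct 2012) before Abara (28 Jan 2012).
Among Halvorsen and Varga, by date of commissioning (later first): Halvorsen (28 Oct 2005) before Varga (17 Aug 1996).
Order: Tran, Castillo, Achebe, Pereira, Abara, Halvorsen, Varga, Quinn. So position 2.

2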